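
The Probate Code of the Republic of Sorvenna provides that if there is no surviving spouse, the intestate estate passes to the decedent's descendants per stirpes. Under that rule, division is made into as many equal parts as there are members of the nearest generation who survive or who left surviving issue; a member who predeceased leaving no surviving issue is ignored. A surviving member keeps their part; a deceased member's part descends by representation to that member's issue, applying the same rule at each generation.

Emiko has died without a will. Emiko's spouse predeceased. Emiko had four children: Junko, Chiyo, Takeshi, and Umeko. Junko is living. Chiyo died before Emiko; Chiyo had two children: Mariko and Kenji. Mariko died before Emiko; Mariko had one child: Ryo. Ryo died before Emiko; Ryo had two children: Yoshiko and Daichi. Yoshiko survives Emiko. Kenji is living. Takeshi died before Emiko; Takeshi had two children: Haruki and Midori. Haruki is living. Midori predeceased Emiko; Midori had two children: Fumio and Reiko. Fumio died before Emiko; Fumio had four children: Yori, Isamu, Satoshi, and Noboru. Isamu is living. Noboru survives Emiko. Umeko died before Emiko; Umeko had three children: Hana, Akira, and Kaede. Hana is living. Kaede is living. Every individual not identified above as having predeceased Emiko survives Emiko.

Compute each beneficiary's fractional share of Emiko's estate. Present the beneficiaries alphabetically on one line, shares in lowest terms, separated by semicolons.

Akira 1/12; Daichi 1/16; Hana 1/12; Haruki 1/8; Isamu 1/64; Junko 1/4; Kaede 1/12; Kenji 1/8; Noboru 1/64; Reiko 1/16; Satoshi 1/64; Yori 1/64; Yoshiko 1/16

There is no surviving spouse, so the entire estate passes to Emiko's descendants per stirpes.
The estate is divided into 4 equal shares of 1/4 among Junko, Chiyo, Takeshi, Umeko.
Junko is living and takes 1/4.
Chiyo predeceased; the 1/4 allotted to Chiyo's branch passes to Chiyo's issue by representation.
The 1/4 is divided into 2 equal shares of 1/8 among Mariko, Kenji.
Mariko predeceased; the 1/8 allotted to Mariko's branch passes to Mariko's issue by representation.
Ryo's line is the sole branch at this level, so the full 1/8 passes to Ryo's issue by representation.
The 1/8 is divided into 2 equal shares of 1/16 among Yoshiko, Daichi.
Yoshiko is living and takes 1/16.
Daichi is living and takes 1/16.
Kenji is living and takes 1/8.
Takeshi predeceased; the 1/4 allotted to Takeshi's branch passes to Takeshi's issue by representation.
The 1/4 is divided into 2 equal shares of 1/8 among Haruki, Midori.
Haruki is living and takes 1/8.
Midori predeceased; the 1/8 allotted to Midori's branch passes to Midori's issue by representation.
The 1/8 is divided into 2 equal shares of 1/16 among Fumio, Reiko.
Fumio predeceased; the 1/16 allotted to Fumio's branch passes to Fumio's issue by representation.
The 1/16 is divided into 4 equal shares of 1/64 among Yori, Isamu, Satoshi, Noboru.
Yori is living and takes 1/64.
Isamu is living and takes 1/64.
Satoshi is living and takes 1/64.
Noboru is living and takes 1/64.
Reiko is living and takes 1/16.
Umeko predeceased; the 1/4 allotted to Umeko's branch passes to Umeko's issue by representation.
The 1/4 is divided into 3 equal shares of 1/12 among Hana, Akira, Kaede.
Hana is living and takes 1/12.
Akira is living and takes 1/12.
Kaede is living and takes 1/12.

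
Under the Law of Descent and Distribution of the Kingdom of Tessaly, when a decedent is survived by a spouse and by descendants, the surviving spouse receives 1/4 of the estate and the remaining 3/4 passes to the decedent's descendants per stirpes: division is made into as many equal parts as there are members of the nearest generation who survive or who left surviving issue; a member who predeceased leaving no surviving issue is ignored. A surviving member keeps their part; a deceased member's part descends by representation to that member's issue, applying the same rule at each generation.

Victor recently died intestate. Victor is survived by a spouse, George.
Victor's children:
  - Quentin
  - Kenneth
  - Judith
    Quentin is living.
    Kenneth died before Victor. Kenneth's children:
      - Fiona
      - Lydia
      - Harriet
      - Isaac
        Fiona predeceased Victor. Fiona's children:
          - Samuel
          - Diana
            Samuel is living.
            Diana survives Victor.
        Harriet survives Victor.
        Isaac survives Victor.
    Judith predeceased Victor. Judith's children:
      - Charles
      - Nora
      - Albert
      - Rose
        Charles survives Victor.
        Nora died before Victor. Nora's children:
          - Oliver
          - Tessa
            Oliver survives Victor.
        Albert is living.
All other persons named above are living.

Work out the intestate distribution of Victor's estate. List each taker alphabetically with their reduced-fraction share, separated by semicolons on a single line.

Albert 1/16; Charles 1/16; Diana 1/32; George 1/4; Harriet 1/16; Isaac 1/16; Lydia 1/16; Oliver 1/32; Quentin 1/4; Rose 1/16; Samuel 1/32; Tessa 1/32

George, as surviving spouse, takes 1/4.
The remaining 3/4 passes to Victor's descendants per stirpes.
The 3/4 is divided into 3 equal shares of 1/4 among Quentin, Kenneth, Judith.
Quentin is living and takes 1/4.
Kenneth predeceased; the 1/4 allotted to Kenneth's branch passes to Kenneth's issue by representation.
The 1/4 is divided into 4 equal shares of 1/16 among Fiona, Lydia, Harriet, Isaac.
Fiona predeceased; the 1/16 allotted to Fiona's branch passes to Fiona's issue by representation.
The 1/16 is divided into 2 equal shares of 1/32 among Samuel, Diana.
Samuel is living and takes 1/32.
Diana is living and takes 1/32.
Lydia is living and takes 1/16.
Harriet is living and takes 1/16.
Isaac is living and takes 1/16.
Judith predeceased; the 1/4 allotted to Judith's branch passes to Judith's issue by representation.
The 1/4 is divided into 4 equal shares of 1/16 among Charles, Nora, Albert, Rose.
Charles is living and takes 1/16.
Nora predeceased; the 1/16 allotted to Nora's branch passes to Nora's issue by representation.
The 1/16 is divided into 2 equal shares of 1/32 among Oliver, Tessa.
Oliver is living and takes 1/32.
Tessa is living and takes 1/32.
Albert is living and takes 1/16.
Rose is living and takes 1/16.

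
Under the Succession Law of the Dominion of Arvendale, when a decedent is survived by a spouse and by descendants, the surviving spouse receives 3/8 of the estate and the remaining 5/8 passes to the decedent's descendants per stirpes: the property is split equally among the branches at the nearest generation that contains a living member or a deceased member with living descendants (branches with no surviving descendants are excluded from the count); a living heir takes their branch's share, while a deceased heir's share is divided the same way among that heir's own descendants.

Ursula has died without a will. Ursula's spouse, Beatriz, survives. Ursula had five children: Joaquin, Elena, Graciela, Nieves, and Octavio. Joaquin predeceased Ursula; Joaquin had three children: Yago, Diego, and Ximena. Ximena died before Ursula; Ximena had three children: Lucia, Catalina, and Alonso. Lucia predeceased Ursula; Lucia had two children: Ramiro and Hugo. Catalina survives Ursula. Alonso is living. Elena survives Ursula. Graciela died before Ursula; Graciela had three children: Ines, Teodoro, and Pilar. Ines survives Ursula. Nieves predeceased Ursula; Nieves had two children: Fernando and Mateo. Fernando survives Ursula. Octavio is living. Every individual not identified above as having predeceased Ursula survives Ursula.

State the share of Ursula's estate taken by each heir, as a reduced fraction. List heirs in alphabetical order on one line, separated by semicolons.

Alonso 1/72; Beatriz 3/8; Catalina 1/72; Diego 1/24; Elena 1/8; Fernando 1/16; Hugo 1/144; Ines 1/24; Mateo 1/16; Octavio 1/8; Pilar 1/24; Ramiro 1/144; Teodoro 1/24; Yago 1/24

Beatriz, as surviving spouse, takes 3/8.
The remaining 5/8 passes to Ursula's descendants per stirpes.
The 5/8 is divided into 5 equal shares of 1/8 among Joaquin, Elena, Graciela, Nieves, Octavio.
Joaquin predeceased; the 1/8 allotted to Joaquin's branch passes to Joaquin's issue by representation.
The 1/8 is divided into 3 equal shares of 1/24 among Yago, Diego, Ximena.
Yago is living and takes 1/24.
Diego is living and takes 1/24.
Ximena predeceased; the 1/24 allotted to Ximena's branch passes to Ximena's issue by representation.
The 1/24 is divided into 3 equal shares of 1/72 among Lucia, Catalina, Alonso.
Lucia predeceased; the 1/72 allotted to Lucia's branch passes to Lucia's issue by representation.
The 1/72 is divided into 2 equal shares of 1/144 among Ramiro, Hugo.
Ramiro is living and takes 1/144.
Hugo is living and takes 1/144.
Catalina is living and takes 1/72.
Alonso is living and takes 1/72.
Elena is living and takes 1/8.
Graciela predeceased; the 1/8 allotted to Graciela's branch passes to Graciela's issue by representation.
The 1/8 is divided into 3 equal shares of 1/24 among Ines, Teodoro, Pilar.
Ines is living and takes 1/24.
Teodoro is living and takes 1/24.
Pilar is living and takes 1/24.
Nieves predeceased; the 1/8 allotted to Nieves's branch passes to Nieves's issue by representation.
The 1/8 is divided into 2 equal shares of 1/16 among Fernando, Mateo.
Fernando is living and takes 1/16.
Mateo is living and takes 1/16.
Octavio is living and takes 1/8.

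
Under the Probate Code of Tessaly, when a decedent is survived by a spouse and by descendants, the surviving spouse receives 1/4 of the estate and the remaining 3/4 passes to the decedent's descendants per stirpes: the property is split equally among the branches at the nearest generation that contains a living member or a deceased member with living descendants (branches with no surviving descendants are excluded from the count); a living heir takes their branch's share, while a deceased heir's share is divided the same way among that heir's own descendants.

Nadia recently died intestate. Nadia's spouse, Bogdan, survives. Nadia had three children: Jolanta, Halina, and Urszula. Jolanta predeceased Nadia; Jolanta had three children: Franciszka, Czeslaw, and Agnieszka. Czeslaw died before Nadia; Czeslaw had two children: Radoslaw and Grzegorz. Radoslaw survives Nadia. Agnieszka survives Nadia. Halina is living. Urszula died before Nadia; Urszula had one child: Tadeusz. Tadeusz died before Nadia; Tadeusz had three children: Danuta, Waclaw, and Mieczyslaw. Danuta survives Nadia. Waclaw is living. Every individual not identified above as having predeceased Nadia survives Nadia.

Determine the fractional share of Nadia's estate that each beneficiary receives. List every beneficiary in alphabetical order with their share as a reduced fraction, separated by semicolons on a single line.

Bogdan, as surviving spouse, takes 1/4.
The remaining 3/4 passes to Nadia's descendants per stirpes.
The 3/4 is divided into 3 equal shares of 1/4 among Jolanta, Halina, Urszula.
Jolanta predeceased; the 1/4 allotted to Jolanta's branch passes to Jolanta's issue by representation.
The 1/4 is divided into 3 equal shares of 1/12 among Franciszka, Czeslaw, Agnieszka.
Franciszka is living and takes 1/12.
Czeslaw predeceased; the 1/12 allotted to Czeslaw's branch passes to Czeslaw's issue by representation.
The 1/12 is divided into 2 equal shares of 1/24 among Radoslaw, Grzegorz.
Radoslaw is living and takes 1/24.
Grzegorz is living and takes 1/24.
Agnieszka is living and takes 1/12.
Halina is living and takes 1/4.
Urszula predeceased; the 1/4 allotted to Urszula's branch passes to Urszula's issue by representation.
Tadeusz's line is the sole branch at this level, so the full 1/4 passes to Tadeusz's issue by representation.
The 1/4 is divided into 3 equal shares of 1/12 among Danuta, Waclaw, Mieczyslaw.
Danuta is living and takes 1/12.
Waclaw is living and takes 1/12.
Mieczyslaw is living and takes 1/12.

Agnieszka 1/12; Bogdan 1/4; Danuta 1/12; Franciszka 1/12; Grzegorz 1/24; Halina 1/4; Mieczyslaw 1/12; Radoslaw 1/24; Waclaw 1/12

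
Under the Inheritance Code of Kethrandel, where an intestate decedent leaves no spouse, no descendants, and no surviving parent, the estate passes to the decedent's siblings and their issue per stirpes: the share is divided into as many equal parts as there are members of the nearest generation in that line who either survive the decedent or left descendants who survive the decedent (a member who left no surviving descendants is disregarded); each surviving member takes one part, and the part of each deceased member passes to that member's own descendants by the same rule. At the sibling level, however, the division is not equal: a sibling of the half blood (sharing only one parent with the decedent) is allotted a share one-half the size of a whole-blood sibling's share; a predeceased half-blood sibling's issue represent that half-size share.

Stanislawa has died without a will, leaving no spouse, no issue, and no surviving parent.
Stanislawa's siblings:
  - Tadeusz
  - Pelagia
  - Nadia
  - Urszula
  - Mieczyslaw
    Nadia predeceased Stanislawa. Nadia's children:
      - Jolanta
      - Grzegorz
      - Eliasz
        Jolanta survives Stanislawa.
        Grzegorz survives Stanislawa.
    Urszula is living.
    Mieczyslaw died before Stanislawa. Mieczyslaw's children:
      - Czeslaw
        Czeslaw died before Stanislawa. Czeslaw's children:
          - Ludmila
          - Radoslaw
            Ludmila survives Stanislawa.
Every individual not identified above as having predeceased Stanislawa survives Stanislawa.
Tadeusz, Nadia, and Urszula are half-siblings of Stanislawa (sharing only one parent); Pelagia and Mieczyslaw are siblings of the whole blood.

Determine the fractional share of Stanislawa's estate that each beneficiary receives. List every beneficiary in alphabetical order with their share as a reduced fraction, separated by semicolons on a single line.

Eliasz 1/21; Grzegorz 1/21; Jolanta 1/21; Ludmila 1/7; Pelagia 2/7; Radoslaw 1/7; Tadeusz 1/7; Urszula 1/7

No spouse, descendants, or parent survives, so the estate passes to Stanislawa's siblings per stirpes.
Half-blood siblings count for one-half the weight of whole-blood siblings at the initial division.
Dividing 1 in proportion to weights (total weight 7/2): Tadeusz (weight 1/2) → 1/7; Pelagia (weight 1) → 2/7; Nadia (weight 1/2) → 1/7; Urszula (weight 1/2) → 1/7; Mieczyslaw (weight 1) → 2/7.
Tadeusz is living and takes 1/7.
Pelagia is living and takes 2/7.
Nadia predeceased; the 1/7 allotted to Nadia's branch passes to Nadia's issue by representation.
The 1/7 is divided into 3 equal shares of 1/21 among Jolanta, Grzegorz, Eliasz.
Jolanta is living and takes 1/21.
Grzegorz is living and takes 1/21.
Eliasz is living and takes 1/21.
Urszula is living and takes 1/7.
Mieczyslaw predeceased; the 2/7 allotted to Mieczyslaw's branch passes to Mieczyslaw's issue by representation.
Czeslaw's line is the sole branch at this level, so the full 2/7 passes to Czeslaw's issue by representation.
The 2/7 is divided into 2 equal shares of 1/7 among Ludmila, Radoslaw.
Ludmila is living and takes 1/7.
Radoslaw is living and takes 1/7.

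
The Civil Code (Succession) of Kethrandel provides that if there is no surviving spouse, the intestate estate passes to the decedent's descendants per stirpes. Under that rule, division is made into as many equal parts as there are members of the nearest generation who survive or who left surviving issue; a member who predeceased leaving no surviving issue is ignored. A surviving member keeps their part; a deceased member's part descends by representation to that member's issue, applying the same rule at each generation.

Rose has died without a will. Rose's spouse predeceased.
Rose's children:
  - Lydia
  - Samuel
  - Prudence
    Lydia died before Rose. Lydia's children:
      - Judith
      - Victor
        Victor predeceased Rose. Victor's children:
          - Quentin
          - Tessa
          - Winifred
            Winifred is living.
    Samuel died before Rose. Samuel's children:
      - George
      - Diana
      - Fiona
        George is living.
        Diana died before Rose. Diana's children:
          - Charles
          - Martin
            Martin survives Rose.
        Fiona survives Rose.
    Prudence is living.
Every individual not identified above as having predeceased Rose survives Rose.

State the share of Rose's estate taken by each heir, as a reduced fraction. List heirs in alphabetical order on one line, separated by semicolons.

Charles 1/18; Fiona 1/9; George 1/9; Judith 1/6; Martin 1/18; Prudence 1/3; Quentin 1/18; Tessa 1/18; Winifred 1/18

There is no surviving spouse, so the entire estate passes to Rose's descendants per stirpes.
The estate is divided into 3 equal shares of 1/3 among Lydia, Samuel, Prudence.
Lydia predeceased; the 1/3 allotted to Lydia's branch passes to Lydia's issue by representation.
The 1/3 is divided into 2 equal shares of 1/6 among Judith, Victor.
Judith is living and takes 1/6.
Victor predeceased; the 1/6 allotted to Victor's branch passes to Victor's issue by representation.
The 1/6 is divided into 3 equal shares of 1/18 among Quentin, Tessa, Winifred.
Quentin is living and takes 1/18.
Tessa is living and takes 1/18.
Winifred is living and takes 1/18.
Samuel predeceased; the 1/3 allotted to Samuel's branch passes to Samuel's issue by representation.
The 1/3 is divided into 3 equal shares of 1/9 among George, Diana, Fiona.
George is living and takes 1/9.
Diana predeceased; the 1/9 allotted to Diana's branch passes to Diana's issue by representation.
The 1/9 is divided into 2 equal shares of 1/18 among Charles, Martin.
Charles is living and takes 1/18.
Martin is living and takes 1/18.
Fiona is living and takes 1/9.
Prudence is living and takes 1/3.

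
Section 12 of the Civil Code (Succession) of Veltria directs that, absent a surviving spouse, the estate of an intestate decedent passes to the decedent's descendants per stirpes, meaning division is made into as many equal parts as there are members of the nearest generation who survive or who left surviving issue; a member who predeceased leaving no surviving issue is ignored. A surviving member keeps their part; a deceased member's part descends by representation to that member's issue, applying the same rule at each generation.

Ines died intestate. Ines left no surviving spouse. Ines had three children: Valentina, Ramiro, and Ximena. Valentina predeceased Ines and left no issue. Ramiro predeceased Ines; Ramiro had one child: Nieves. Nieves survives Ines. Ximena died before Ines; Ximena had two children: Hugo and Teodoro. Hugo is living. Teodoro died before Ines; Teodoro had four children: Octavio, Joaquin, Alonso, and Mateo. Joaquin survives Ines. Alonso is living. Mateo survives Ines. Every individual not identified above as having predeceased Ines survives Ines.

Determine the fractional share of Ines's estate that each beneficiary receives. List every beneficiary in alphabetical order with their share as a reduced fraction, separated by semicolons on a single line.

There is no surviving spouse, so the entire estate passes to Ines's descendants per stirpes.
Valentina left no surviving issue, so that branch lapses and is disregarded.
The estate is divided into 2 equal shares of 1/2 among Ramiro, Ximena.
Ramiro predeceased; the 1/2 allotted to Ramiro's branch passes to Ramiro's issue by representation.
Nieves is the sole taker at this level and receives the full 1/2.
Ximena predeceased; the 1/2 allotted to Ximena's branch passes to Ximena's issue by representation.
The 1/2 is divided into 2 equal shares of 1/4 among Hugo, Teodoro.
Hugo is living and takes 1/4.
Teodoro predeceased; the 1/4 allotted to Teodoro's branch passes to Teodoro's issue by representation.
The 1/4 is divided into 4 equal shares of 1/16 among Octavio, Joaquin, Alonso, Mateo.
Octavio is living and takes 1/16.
Joaquin is living and takes 1/16.
Alonso is living and takes 1/16.
Mateo is living and takes 1/16.

Alonso 1/16; Hugo 1/4; Joaquin 1/16; Mateo 1/16; Nieves 1/2; Octavio 1/16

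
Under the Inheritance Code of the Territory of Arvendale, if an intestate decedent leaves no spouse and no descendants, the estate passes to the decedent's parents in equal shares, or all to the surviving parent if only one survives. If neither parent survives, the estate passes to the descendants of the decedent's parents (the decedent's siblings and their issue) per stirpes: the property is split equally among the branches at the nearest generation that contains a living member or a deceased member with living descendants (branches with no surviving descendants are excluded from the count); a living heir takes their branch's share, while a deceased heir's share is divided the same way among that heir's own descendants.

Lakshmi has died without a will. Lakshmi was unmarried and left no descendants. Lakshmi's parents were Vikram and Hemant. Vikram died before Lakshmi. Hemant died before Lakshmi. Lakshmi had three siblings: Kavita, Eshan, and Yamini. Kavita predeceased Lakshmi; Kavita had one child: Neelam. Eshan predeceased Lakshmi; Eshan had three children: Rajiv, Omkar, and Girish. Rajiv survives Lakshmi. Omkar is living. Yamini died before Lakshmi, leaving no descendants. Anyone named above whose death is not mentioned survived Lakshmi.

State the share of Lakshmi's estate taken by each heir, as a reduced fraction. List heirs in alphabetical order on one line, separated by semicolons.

Girish 1/6; Neelam 1/2; Omkar 1/6; Rajiv 1/6

Neither parent survives and there are no descendants, so the estate passes to Lakshmi's siblings and their issue per stirpes.
Yamini left no surviving issue, so that branch lapses and is disregarded.
The estate is divided into 2 equal shares of 1/2 among Kavita, Eshan.
Kavita predeceased; the 1/2 allotted to Kavita's branch passes to Kavita's issue by representation.
Neelam is the sole taker at this level and receives the full 1/2.
Eshan predeceased; the 1/2 allotted to Eshan's branch passes to Eshan's issue by representation.
The 1/2 is divided into 3 equal shares of 1/6 among Rajiv, Omkar, Girish.
Rajiv is living and takes 1/6.
Omkar is living and takes 1/6.
Girish is living and takes 1/6.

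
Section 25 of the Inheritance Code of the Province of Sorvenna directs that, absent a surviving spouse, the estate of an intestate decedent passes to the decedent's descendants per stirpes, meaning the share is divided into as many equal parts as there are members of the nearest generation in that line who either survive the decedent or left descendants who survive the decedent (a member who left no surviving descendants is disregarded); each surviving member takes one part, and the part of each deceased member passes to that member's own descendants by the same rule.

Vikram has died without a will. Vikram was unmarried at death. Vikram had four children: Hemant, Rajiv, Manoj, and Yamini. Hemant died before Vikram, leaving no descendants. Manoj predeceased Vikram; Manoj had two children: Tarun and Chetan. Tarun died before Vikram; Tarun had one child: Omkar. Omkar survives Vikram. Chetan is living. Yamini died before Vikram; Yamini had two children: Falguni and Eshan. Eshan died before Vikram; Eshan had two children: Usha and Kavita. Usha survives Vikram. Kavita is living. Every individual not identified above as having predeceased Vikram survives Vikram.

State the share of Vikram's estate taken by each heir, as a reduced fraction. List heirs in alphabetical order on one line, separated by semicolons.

Chetan 1/6; Falguni 1/6; Kavita 1/12; Omkar 1/6; Rajiv 1/3; Usha 1/12

There is no surviving spouse, so the entire estate passes to Vikram's descendants per stirpes.
Hemant left no surviving issue, so that branch lapses and is disregarded.
The estate is divided into 3 equal shares of 1/3 among Rajiv, Manoj, Yamini.
Rajiv is living and takes 1/3.
Manoj predeceased; the 1/3 allotted to Manoj's branch passes to Manoj's issue by representation.
The 1/3 is divided into 2 equal shares of 1/6 among Tarun, Chetan.
Tarun predeceased; the 1/6 allotted to Tarun's branch passes to Tarun's issue by representation.
Omkar is the sole taker at this level and receives the full 1/6.
Chetan is living and takes 1/6.
Yamini predeceased; the 1/3 allotted to Yamini's branch passes to Yamini's issue by representation.
The 1/3 is divided into 2 equal shares of 1/6 among Falguni, Eshan.
Falguni is living and takes 1/6.
Eshan predeceased; the 1/6 allotted to Eshan's branch passes to Eshan's issue by representation.
The 1/6 is divided into 2 equal shares of 1/12 among Usha, Kavita.
Usha is living and takes 1/12.
Kavita is living and takes 1/12.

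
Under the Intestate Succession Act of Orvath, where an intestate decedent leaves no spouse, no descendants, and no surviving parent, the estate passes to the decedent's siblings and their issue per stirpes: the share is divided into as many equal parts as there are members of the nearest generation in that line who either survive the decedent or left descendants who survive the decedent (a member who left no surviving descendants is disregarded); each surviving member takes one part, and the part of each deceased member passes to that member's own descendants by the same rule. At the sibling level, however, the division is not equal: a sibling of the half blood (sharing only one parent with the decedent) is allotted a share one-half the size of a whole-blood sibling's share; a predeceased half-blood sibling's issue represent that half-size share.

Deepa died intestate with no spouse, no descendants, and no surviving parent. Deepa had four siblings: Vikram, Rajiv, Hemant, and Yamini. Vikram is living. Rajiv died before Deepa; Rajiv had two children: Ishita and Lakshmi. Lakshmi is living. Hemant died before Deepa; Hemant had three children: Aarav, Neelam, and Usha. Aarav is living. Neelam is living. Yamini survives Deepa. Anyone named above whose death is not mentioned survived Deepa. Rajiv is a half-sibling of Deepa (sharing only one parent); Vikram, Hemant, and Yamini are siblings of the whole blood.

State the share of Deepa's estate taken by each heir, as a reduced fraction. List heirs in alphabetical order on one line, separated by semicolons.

Aarav 2/21; Ishita 1/14; Lakshmi 1/14; Neelam 2/21; Usha 2/21; Vikram 2/7; Yamini 2/7

No spouse, descendants, or parent survives, so the estate passes to Deepa's siblings per stirpes.
Half-blood siblings count for one-half the weight of whole-blood siblings at the initial division.
Dividing 1 in proportion to weights (total weight 7/2): Vikram (weight 1) → 2/7; Rajiv (weight 1/2) → 1/7; Hemant (weight 1) → 2/7; Yamini (weight 1) → 2/7.
Vikram is living and takes 2/7.
Rajiv predeceased; the 1/7 allotted to Rajiv's branch passes to Rajiv's issue by representation.
The 1/7 is divided into 2 equal shares of 1/14 among Ishita, Lakshmi.
Ishita is living and takes 1/14.
Lakshmi is living and takes 1/14.
Hemant predeceased; the 2/7 allotted to Hemant's branch passes to Hemant's issue by representation.
The 2/7 is divided into 3 equal shares of 2/21 among Aarav, Neelam, Usha.
Aarav is living and takes 2/21.
Neelam is living and takes 2/21.
Usha is living and takes 2/21.
Yamini is living and takes 2/7.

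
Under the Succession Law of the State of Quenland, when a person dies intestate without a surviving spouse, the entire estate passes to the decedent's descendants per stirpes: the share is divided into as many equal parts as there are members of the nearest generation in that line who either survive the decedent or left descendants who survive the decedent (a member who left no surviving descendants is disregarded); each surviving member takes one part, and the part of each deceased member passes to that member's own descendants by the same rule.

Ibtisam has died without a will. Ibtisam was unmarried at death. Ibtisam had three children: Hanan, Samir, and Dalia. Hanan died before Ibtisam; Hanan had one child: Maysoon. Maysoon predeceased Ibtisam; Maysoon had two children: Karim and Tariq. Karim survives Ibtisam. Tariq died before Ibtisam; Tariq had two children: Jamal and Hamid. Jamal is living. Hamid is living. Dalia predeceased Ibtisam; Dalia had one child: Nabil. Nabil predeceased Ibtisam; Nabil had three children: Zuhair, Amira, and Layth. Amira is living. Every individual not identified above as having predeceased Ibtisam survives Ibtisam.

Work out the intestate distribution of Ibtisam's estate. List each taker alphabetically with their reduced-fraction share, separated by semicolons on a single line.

Amira 1/9; Hamid 1/12; Jamal 1/12; Karim 1/6; Layth 1/9; Samir 1/3; Zuhair 1/9

There is no surviving spouse, so the entire estate passes to Ibtisam's descendants per stirpes.
The estate is divided into 3 equal shares of 1/3 among Hanan, Samir, Dalia.
Hanan predeceased; the 1/3 allotted to Hanan's branch passes to Hanan's issue by representation.
Maysoon's line is the sole branch at this level, so the full 1/3 passes to Maysoon's issue by representation.
The 1/3 is divided into 2 equal shares of 1/6 among Karim, Tariq.
Karim is living and takes 1/6.
Tariq predeceased; the 1/6 allotted to Tariq's branch passes to Tariq's issue by representation.
The 1/6 is divided into 2 equal shares of 1/12 among Jamal, Hamid.
Jamal is living and takes 1/12.
Hamid is living and takes 1/12.
Samir is living and takes 1/3.
Dalia predeceased; the 1/3 allotted to Dalia's branch passes to Dalia's issue by representation.
Nabil's line is the sole branch at this level, so the full 1/3 passes to Nabil's issue by representation.
The 1/3 is divided into 3 equal shares of 1/9 among Zuhair, Amira, Layth.
Zuhair is living and takes 1/9.
Amira is living and takes 1/9.
Layth is living and takes 1/9.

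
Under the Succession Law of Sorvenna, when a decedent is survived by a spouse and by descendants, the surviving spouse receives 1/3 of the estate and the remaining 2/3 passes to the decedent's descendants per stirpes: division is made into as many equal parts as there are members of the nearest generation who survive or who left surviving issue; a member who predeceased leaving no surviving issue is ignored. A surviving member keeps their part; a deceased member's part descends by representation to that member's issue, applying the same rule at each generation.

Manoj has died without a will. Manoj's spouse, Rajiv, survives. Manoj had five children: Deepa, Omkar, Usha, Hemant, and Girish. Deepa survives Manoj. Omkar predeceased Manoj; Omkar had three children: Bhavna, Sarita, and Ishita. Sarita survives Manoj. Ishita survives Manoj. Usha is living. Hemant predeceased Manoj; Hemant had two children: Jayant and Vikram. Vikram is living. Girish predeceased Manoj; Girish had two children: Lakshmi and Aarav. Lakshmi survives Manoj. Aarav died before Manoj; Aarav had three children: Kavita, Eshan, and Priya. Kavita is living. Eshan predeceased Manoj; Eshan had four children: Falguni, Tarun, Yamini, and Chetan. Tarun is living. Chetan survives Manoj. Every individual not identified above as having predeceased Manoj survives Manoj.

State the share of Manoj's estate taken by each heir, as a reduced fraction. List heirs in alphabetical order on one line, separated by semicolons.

Rajiv, as surviving spouse, takes 1/3.
The remaining 2/3 passes to Manoj's descendants per stirpes.
The 2/3 is divided into 5 equal shares of 2/15 among Deepa, Omkar, Usha, Hemant, Girish.
Deepa is living and takes 2/15.
Omkar predeceased; the 2/15 allotted to Omkar's branch passes to Omkar's issue by representation.
The 2/15 is divided into 3 equal shares of 2/45 among Bhavna, Sarita, Ishita.
Bhavna is living and takes 2/45.
Sarita is living and takes 2/45.
Ishita is living and takes 2/45.
Usha is living and takes 2/15.
Hemant predeceased; the 2/15 allotted to Hemant's branch passes to Hemant's issue by representation.
The 2/15 is divided into 2 equal shares of 1/15 among Jayant, Vikram.
Jayant is living and takes 1/15.
Vikram is living and takes 1/15.
Girish predeceased; the 2/15 allotted to Girish's branch passes to Girish's issue by representation.
The 2/15 is divided into 2 equal shares of 1/15 among Lakshmi, Aarav.
Lakshmi is living and takes 1/15.
Aarav predeceased; the 1/15 allotted to Aarav's branch passes to Aarav's issue by representation.
The 1/15 is divided into 3 equal shares of 1/45 among Kavita, Eshan, Priya.
Kavita is living and takes 1/45.
Eshan predeceased; the 1/45 allotted to Eshan's branch passes to Eshan's issue by representation.
The 1/45 is divided into 4 equal shares of 1/180 among Falguni, Tarun, Yamini, Chetan.
Falguni is living and takes 1/180.
Tarun is living and takes 1/180.
Yamini is living and takes 1/180.
Chetan is living and takes 1/180.
Priya is living and takes 1/45.

Bhavna 2/45; Chetan 1/180; Deepa 2/15; Falguni 1/180; Ishita 2/45; Jayant 1/15; Kavita 1/45; Lakshmi 1/15; Priya 1/45; Rajiv 1/3; Sarita 2/45; Tarun 1/180; Usha 2/15; Vikram 1/15; Yamini 1/180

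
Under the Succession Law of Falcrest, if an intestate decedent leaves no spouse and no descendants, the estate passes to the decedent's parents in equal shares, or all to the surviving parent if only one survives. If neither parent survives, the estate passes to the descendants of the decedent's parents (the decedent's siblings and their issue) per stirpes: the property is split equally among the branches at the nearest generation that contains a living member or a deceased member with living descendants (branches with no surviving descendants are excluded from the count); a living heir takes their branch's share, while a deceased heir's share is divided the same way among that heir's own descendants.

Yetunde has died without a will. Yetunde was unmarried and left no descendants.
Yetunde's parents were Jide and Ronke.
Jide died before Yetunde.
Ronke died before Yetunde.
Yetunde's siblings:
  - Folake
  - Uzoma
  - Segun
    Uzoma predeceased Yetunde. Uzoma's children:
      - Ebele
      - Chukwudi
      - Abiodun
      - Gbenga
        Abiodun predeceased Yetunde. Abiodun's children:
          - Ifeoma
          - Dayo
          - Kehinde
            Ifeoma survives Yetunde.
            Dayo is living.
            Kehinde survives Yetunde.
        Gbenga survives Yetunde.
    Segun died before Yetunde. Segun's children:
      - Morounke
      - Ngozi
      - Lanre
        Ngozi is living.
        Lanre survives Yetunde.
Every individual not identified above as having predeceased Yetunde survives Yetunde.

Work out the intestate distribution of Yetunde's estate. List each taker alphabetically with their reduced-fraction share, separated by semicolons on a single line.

Neither parent survives and there are no descendants, so the estate passes to Yetunde's siblings and their issue per stirpes.
The estate is divided into 3 equal shares of 1/3 among Folake, Uzoma, Segun.
Folake is living and takes 1/3.
Uzoma predeceased; the 1/3 allotted to Uzoma's branch passes to Uzoma's issue by representation.
The 1/3 is divided into 4 equal shares of 1/12 among Ebele, Chukwudi, Abiodun, Gbenga.
Ebele is living and takes 1/12.
Chukwudi is living and takes 1/12.
Abiodun predeceased; the 1/12 allotted to Abiodun's branch passes to Abiodun's issue by representation.
The 1/12 is divided into 3 equal shares of 1/36 among Ifeoma, Dayo, Kehinde.
Ifeoma is living and takes 1/36.
Dayo is living and takes 1/36.
Kehinde is living and takes 1/36.
Gbenga is living and takes 1/12.
Segun predeceased; the 1/3 allotted to Segun's branch passes to Segun's issue by representation.
The 1/3 is divided into 3 equal shares of 1/9 among Morounke, Ngozi, Lanre.
Morounke is living and takes 1/9.
Ngozi is living and takes 1/9.
Lanre is living and takes 1/9.

Chukwudi 1/12; Dayo 1/36; Ebele 1/12; Folake 1/3; Gbenga 1/12; Ifeoma 1/36; Kehinde 1/36; Lanre 1/9; Morounke 1/9; Ngozi 1/9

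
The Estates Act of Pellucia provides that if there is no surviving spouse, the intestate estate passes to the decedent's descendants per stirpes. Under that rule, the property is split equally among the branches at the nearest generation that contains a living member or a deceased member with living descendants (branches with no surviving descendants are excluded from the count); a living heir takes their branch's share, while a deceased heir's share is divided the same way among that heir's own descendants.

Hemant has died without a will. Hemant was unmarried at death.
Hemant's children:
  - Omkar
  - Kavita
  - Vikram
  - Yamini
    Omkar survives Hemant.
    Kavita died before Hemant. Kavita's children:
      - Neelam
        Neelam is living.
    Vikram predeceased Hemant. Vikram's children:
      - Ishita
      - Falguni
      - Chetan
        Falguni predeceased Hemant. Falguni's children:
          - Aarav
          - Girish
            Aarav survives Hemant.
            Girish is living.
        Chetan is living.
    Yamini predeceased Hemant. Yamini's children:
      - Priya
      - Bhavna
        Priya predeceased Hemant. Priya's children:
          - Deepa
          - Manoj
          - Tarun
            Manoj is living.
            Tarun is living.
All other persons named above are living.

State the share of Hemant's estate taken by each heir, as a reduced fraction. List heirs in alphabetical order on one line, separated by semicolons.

There is no surviving spouse, so the entire estate passes to Hemant's descendants per stirpes.
The estate is divided into 4 equal shares of 1/4 among Omkar, Kavita, Vikram, Yamini.
Omkar is living and takes 1/4.
Kavita predeceased; the 1/4 allotted to Kavita's branch passes to Kavita's issue by representation.
Neelam is the sole taker at this level and receives the full 1/4.
Vikram predeceased; the 1/4 allotted to Vikram's branch passes to Vikram's issue by representation.
The 1/4 is divided into 3 equal shares of 1/12 among Ishita, Falguni, Chetan.
Ishita is living and takes 1/12.
Falguni predeceased; the 1/12 allotted to Falguni's branch passes to Falguni's issue by representation.
The 1/12 is divided into 2 equal shares of 1/24 among Aarav, Girish.
Aarav is living and takes 1/24.
Girish is living and takes 1/24.
Chetan is living and takes 1/12.
Yamini predeceased; the 1/4 allotted to Yamini's branch passes to Yamini's issue by representation.
The 1/4 is divided into 2 equal shares of 1/8 among Priya, Bhavna.
Priya predeceased; the 1/8 allotted to Priya's branch passes to Priya's issue by representation.
The 1/8 is divided into 3 equal shares of 1/24 among Deepa, Manoj, Tarun.
Deepa is living and takes 1/24.
Manoj is living and takes 1/24.
Tarun is living and takes 1/24.
Bhavna is living and takes 1/8.

Aarav 1/24; Bhavna 1/8; Chetan 1/12; Deepa 1/24; Girish 1/24; Ishita 1/12; Manoj 1/24; Neelam 1/4; Omkar 1/4; Tarun 1/24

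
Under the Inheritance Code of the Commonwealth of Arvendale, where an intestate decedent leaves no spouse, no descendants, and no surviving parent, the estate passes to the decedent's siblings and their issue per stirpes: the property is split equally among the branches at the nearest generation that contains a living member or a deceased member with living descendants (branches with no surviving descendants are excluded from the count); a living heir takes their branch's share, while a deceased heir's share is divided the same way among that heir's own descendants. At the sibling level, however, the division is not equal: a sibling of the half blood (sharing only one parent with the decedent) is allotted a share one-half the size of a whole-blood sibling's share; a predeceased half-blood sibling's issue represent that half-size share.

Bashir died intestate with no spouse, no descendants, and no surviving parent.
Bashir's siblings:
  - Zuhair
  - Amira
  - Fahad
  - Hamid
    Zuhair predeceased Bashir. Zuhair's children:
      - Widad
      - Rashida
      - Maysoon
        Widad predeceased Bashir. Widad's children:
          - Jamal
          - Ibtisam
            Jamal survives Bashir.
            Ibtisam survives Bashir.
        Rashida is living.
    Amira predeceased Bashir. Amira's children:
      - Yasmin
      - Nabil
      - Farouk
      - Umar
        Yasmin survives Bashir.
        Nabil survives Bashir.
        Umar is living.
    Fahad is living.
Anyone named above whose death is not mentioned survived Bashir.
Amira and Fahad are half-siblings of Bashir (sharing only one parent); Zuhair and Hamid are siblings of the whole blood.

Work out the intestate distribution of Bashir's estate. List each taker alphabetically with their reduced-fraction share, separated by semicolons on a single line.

No spouse, descendants, or parent survives, so the estate passes to Bashir's siblings per stirpes.
Half-blood siblings count for one-half the weight of whole-blood siblings at the initial division.
Dividing 1 in proportion to weights (total weight 3): Zuhair (weight 1) → 1/3; Amira (weight 1/2) → 1/6; Fahad (weight 1/2) → 1/6; Hamid (weight 1) → 1/3.
Zuhair predeceased; the 1/3 allotted to Zuhair's branch passes to Zuhair's issue by representation.
The 1/3 is divided into 3 equal shares of 1/9 among Widad, Rashida, Maysoon.
Widad predeceased; the 1/9 allotted to Widad's branch passes to Widad's issue by representation.
The 1/9 is divided into 2 equal shares of 1/18 among Jamal, Ibtisam.
Jamal is living and takes 1/18.
Ibtisam is living and takes 1/18.
Rashida is living and takes 1/9.
Maysoon is living and takes 1/9.
Amira predeceased; the 1/6 allotted to Amira's branch passes to Amira's issue by representation.
The 1/6 is divided into 4 equal shares of 1/24 among Yasmin, Nabil, Farouk, Umar.
Yasmin is living and takes 1/24.
Nabil is living and takes 1/24.
Farouk is living and takes 1/24.
Umar is living and takes 1/24.
Fahad is living and takes 1/6.
Hamid is living and takes 1/3.

Fahad 1/6; Farouk 1/24; Hamid 1/3; Ibtisam 1/18; Jamal 1/18; Maysoon 1/9; Nabil 1/24; Rashida 1/9; Umar 1/24; Yasmin 1/24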